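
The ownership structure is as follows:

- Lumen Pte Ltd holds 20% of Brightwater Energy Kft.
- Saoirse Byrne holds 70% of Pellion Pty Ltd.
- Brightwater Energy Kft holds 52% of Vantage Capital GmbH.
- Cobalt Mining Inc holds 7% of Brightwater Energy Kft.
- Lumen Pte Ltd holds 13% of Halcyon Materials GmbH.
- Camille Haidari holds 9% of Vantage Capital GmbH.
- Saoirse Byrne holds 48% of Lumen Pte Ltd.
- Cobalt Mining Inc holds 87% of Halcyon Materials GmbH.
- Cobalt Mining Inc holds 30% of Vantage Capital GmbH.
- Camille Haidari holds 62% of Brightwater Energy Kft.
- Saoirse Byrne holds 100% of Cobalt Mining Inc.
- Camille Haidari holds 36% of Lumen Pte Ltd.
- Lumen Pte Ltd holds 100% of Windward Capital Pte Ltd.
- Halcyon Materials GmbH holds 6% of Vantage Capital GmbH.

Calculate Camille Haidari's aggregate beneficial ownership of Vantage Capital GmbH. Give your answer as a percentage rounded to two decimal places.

Camille reaches Vantage along 4 paths.
Direct stake: 9% = 9%.
Via Lumen → Brightwater: 36% × 20% × 52% = 3.744%.
Via Brightwater: 62% × 52% = 32.24%.
Via Lumen → Halcyon: 36% × 13% × 6% = 0.2808%.
Total: 9% + 3.744% + 32.24% + 0.2808% = 45.2648%.
Rounded: 45.26%.

45.26%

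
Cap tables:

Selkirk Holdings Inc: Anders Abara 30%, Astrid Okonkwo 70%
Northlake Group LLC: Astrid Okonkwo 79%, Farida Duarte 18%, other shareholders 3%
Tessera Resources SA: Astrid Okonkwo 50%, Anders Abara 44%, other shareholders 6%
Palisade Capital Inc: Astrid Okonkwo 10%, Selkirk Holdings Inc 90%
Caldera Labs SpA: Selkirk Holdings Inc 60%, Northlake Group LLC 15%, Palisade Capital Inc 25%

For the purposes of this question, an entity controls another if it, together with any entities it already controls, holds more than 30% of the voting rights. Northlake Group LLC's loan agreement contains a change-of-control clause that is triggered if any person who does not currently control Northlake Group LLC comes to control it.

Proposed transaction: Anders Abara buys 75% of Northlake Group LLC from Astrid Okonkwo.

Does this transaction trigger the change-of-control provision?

Yes

The purchase adds only to Anders's holdings (Astrid's stake shrinks), so Anders is the only person who could newly come to control Northlake.
Anders holds 44% of Tessera, so Anders controls Tessera.
Neither Anders nor any entity Anders controls holds any voting interest in Northlake.
So before the transaction, Anders does not control Northlake.
After the purchase, Anders holds 75% of Northlake directly, and Astrid's stake falls to 4%.
Anders holds 75% of Northlake, so Anders controls Northlake.
Anders did not control Northlake before and does after, so the clause is triggered.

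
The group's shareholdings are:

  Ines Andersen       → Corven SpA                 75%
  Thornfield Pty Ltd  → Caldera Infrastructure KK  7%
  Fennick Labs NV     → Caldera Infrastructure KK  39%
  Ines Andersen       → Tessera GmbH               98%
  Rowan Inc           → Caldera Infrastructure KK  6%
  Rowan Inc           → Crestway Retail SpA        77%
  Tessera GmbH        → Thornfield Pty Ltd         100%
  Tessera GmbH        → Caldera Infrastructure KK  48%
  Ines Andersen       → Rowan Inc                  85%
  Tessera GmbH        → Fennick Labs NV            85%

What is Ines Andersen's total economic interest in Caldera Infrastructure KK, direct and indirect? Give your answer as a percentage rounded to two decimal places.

91.49%

Ines reaches Caldera along 4 paths.
Via Tessera → Fennick: 98% × 85% × 39% = 32.487%.
Via Tessera: 98% × 48% = 47.04%.
Via Tessera → Thornfield: 98% × 100% × 7% = 6.86%.
Via Rowan: 85% × 6% = 5.1%.
Total: 32.487% + 47.04% + 6.86% + 5.1% = 91.487%.
Rounded: 91.49%.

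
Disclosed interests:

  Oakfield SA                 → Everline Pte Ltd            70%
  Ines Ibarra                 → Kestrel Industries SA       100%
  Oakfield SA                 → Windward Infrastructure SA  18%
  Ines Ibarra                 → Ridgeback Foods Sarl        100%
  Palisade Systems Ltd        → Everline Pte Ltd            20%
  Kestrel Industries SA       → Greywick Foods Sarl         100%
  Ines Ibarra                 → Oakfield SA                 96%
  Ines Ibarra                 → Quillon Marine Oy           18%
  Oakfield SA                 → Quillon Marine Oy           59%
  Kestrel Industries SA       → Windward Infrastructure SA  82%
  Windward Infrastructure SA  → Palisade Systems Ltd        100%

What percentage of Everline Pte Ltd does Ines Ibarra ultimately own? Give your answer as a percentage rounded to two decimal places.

87.06%

Ines reaches Everline along 3 paths.
Via Oakfield: 96% × 70% = 67.2%.
Via Oakfield → Windward → Palisade: 96% × 18% × 100% × 20% = 3.456%.
Via Kestrel → Windward → Palisade: 100% × 82% × 100% × 20% = 16.4%.
Total: 67.2% + 3.456% + 16.4% = 87.056%.
Rounded: 87.06%.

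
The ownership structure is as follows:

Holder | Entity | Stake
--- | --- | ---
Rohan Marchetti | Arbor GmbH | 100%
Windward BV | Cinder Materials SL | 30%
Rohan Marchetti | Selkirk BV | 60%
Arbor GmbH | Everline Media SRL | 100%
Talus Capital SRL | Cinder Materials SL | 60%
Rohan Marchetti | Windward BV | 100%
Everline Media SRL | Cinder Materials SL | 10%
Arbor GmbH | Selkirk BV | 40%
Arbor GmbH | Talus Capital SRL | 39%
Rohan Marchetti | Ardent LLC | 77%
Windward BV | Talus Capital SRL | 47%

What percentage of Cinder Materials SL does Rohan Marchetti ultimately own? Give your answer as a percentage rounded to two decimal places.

91.60%

Rohan reaches Cinder along 4 paths.
Via Arbor → Talus: 100% × 39% × 60% = 23.4%.
Via Windward → Talus: 100% × 47% × 60% = 28.2%.
Via Windward: 100% × 30% = 30%.
Via Arbor → Everline: 100% × 100% × 10% = 10%.
Total: 23.4% + 28.2% + 30% + 10% = 91.6%.
Rounded: 91.60%.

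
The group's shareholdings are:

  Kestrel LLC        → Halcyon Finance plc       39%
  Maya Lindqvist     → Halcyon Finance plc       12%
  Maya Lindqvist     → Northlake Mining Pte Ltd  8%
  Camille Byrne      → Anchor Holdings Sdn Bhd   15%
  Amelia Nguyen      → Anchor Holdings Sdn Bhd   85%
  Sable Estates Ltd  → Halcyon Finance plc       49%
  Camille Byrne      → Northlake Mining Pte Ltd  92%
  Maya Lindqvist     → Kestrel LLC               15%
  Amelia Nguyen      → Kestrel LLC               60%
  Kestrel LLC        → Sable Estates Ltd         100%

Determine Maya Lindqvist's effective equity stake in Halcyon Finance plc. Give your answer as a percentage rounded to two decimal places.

25.20%

Maya reaches Halcyon along 3 paths.
Via Kestrel: 15% × 39% = 5.85%.
Direct stake: 12% = 12%.
Via Kestrel → Sable: 15% × 100% × 49% = 7.35%.
Total: 5.85% + 12% + 7.35% = 25.2%.
Rounded: 25.20%.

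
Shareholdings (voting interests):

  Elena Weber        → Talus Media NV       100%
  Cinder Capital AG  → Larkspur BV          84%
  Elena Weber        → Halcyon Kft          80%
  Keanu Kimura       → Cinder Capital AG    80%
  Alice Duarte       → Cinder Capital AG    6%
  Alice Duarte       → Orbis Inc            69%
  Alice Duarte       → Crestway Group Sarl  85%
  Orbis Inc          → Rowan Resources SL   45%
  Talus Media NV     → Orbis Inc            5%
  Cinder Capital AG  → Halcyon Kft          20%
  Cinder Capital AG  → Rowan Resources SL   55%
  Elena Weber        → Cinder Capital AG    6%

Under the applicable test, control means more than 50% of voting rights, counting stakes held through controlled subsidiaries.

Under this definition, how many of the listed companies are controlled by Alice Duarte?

2

Alice holds 69% of Orbis, so Alice controls Orbis.
Alice holds 85% of Crestway, so Alice controls Crestway.
No other company's threshold is met.
Alice controls 2 companies.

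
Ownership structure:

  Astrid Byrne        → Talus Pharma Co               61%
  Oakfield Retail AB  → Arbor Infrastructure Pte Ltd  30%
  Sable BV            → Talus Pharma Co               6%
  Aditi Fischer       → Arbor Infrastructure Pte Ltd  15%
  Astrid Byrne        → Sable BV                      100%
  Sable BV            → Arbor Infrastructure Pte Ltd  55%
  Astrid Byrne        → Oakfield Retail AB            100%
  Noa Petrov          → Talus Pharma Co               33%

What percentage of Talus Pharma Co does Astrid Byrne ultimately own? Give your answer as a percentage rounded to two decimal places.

Astrid reaches Talus along 2 paths.
Direct stake: 61% = 61%.
Via Sable: 100% × 6% = 6%.
Total: 61% + 6% = 67%.
Rounded: 67.00%.

67.00%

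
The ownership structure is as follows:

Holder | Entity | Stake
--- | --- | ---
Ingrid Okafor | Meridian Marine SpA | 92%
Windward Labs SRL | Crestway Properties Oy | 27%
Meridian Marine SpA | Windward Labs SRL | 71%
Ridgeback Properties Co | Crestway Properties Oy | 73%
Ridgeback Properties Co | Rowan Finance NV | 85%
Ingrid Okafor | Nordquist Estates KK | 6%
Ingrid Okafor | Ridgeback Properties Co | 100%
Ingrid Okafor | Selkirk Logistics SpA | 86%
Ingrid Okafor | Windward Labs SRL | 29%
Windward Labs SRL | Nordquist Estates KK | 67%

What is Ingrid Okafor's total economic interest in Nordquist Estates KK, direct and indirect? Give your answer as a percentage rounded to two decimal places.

Ingrid reaches Nordquist along 3 paths.
Direct stake: 6% = 6%.
Via Windward: 29% × 67% = 19.43%.
Via Meridian → Windward: 92% × 71% × 67% = 43.7644%.
Total: 6% + 19.43% + 43.7644% = 69.1944%.
Rounded: 69.19%.

69.19%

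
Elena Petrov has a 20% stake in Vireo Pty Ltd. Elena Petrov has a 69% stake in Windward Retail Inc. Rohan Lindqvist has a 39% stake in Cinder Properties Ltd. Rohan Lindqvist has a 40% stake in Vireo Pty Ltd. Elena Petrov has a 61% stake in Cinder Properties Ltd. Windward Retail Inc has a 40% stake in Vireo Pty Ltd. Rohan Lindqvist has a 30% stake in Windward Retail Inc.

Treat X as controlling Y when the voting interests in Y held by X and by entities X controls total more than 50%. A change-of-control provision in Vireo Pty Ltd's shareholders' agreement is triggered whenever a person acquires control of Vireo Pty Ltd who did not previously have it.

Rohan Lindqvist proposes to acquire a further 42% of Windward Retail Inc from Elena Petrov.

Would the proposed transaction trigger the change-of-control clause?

The purchase adds only to Rohan's holdings (Elena's stake shrinks), so Rohan is the only person who could newly come to control Vireo.
Rohan's largest direct stake is 40% in Vireo, which does not meet the threshold, so Rohan controls no company.
In Vireo, Rohan's side holds only 40%, not > 50%.
So before the transaction, Rohan does not control Vireo.
After the purchase, Rohan's direct stake in Windward rises to 30% + 42% = 72%, and Elena's stake falls to 27%.
Rohan holds 72% of Windward, so Rohan controls Windward.
Windward and Rohan together hold 40% + 40% = 80% of Vireo, so Rohan controls Vireo.
Rohan did not control Vireo before and does after, so the clause is triggered.

Yes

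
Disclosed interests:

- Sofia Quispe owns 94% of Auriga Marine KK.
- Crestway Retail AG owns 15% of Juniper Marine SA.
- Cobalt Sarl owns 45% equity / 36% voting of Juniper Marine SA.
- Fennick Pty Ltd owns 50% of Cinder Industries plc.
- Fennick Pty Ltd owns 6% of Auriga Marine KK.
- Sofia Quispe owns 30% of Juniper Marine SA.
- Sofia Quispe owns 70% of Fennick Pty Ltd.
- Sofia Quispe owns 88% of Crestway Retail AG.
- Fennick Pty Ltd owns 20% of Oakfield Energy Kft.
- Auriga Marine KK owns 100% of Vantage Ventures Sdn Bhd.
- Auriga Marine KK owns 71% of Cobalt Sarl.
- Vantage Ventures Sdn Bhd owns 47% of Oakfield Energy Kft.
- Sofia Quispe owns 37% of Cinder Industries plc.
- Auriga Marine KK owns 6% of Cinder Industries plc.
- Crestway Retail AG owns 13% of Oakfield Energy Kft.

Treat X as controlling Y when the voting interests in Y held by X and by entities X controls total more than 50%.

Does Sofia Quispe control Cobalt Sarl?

Yes

Sofia holds 70% of Fennick, so Sofia controls Fennick.
Fennick and Sofia together hold 6% + 94% = 100% of Auriga, so Sofia controls Auriga.
Auriga holds 71% of Cobalt, so Sofia controls Cobalt.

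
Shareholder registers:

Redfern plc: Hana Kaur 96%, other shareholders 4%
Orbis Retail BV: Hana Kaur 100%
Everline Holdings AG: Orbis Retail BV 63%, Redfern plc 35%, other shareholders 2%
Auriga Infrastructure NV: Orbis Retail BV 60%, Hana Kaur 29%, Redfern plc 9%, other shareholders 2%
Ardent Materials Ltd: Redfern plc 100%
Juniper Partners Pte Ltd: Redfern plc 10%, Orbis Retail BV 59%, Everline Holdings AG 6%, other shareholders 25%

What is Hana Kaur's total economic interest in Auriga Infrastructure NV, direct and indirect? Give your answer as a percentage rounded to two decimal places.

97.64%

Hana reaches Auriga along 3 paths.
Via Orbis: 100% × 60% = 60%.
Direct stake: 29% = 29%.
Via Redfern: 96% × 9% = 8.64%.
Total: 60% + 29% + 8.64% = 97.64%.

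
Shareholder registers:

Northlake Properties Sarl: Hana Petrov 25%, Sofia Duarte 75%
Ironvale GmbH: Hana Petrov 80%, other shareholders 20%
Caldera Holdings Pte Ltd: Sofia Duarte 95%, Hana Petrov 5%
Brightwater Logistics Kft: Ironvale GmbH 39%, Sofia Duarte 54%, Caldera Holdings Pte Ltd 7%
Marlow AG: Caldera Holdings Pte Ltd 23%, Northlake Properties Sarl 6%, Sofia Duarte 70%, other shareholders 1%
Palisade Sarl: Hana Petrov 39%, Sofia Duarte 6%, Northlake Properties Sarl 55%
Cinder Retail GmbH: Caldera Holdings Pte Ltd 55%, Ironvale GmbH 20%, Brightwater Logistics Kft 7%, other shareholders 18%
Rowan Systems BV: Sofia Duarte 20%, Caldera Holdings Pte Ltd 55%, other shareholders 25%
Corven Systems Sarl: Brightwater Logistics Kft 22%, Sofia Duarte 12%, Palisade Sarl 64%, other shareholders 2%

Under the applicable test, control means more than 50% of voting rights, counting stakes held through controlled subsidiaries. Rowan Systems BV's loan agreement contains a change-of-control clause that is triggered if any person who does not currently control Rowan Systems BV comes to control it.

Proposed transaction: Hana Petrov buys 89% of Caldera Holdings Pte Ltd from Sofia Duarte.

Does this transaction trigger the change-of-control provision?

Yes

The purchase adds only to Hana's holdings (Sofia's stake shrinks), so Hana is the only person who could newly come to control Rowan.
Hana holds 80% of Ironvale, so Hana controls Ironvale.
Neither Hana nor any entity Hana controls holds any voting interest in Rowan.
So before the transaction, Hana does not control Rowan.
After the purchase, Hana's direct stake in Caldera rises to 5% + 89% = 94%, and Sofia's stake falls to 6%.
Hana holds 94% of Caldera, so Hana controls Caldera.
Caldera holds 55% of Rowan, so Hana controls Rowan.
Hana did not control Rowan before and does after, so the clause is triggered.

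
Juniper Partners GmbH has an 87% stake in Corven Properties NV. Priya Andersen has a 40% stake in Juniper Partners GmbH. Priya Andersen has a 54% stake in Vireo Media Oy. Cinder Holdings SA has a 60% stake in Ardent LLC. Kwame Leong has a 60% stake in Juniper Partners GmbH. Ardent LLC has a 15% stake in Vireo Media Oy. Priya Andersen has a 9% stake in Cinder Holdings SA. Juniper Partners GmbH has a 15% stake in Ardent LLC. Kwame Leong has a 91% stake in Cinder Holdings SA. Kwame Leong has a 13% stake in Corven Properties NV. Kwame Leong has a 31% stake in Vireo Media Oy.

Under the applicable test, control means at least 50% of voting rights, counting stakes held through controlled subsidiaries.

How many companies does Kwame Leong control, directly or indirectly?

4

Kwame holds 60% of Juniper, so Kwame controls Juniper.
Kwame holds 91% of Cinder, so Kwame controls Cinder.
Kwame and Juniper together hold 13% + 87% = 100% of Corven, so Kwame controls Corven.
Juniper and Cinder together hold 15% + 60% = 75% of Ardent, so Kwame controls Ardent.
No other company's threshold is met.
Kwame controls 4 companies.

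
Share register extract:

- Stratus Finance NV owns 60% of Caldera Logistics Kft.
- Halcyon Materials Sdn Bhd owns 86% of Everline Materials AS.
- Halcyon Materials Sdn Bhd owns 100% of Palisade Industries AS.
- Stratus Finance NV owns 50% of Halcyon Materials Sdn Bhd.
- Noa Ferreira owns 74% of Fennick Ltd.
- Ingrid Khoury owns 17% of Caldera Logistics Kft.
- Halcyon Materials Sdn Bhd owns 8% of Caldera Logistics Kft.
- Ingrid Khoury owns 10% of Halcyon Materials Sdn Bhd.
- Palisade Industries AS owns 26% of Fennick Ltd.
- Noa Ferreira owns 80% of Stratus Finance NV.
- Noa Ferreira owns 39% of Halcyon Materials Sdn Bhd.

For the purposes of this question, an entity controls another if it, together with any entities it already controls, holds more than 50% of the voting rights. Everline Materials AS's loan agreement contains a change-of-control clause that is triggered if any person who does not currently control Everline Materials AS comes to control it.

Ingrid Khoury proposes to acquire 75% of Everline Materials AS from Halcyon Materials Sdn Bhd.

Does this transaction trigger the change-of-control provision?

The purchase adds only to Ingrid's holdings (Halcyon's stake shrinks), so Ingrid is the only person who could newly come to control Everline.
Ingrid's largest direct stake is 17% in Caldera, which does not meet the threshold, so Ingrid controls no company.
Neither Ingrid nor any entity Ingrid controls holds any voting interest in Everline.
So before the transaction, Ingrid does not control Everline.
After the purchase, Ingrid holds 75% of Everline directly, and Halcyon's stake falls to 11%.
Ingrid holds 75% of Everline, so Ingrid controls Everline.
Ingrid did not control Everline before and does after, so the clause is triggered.

Yes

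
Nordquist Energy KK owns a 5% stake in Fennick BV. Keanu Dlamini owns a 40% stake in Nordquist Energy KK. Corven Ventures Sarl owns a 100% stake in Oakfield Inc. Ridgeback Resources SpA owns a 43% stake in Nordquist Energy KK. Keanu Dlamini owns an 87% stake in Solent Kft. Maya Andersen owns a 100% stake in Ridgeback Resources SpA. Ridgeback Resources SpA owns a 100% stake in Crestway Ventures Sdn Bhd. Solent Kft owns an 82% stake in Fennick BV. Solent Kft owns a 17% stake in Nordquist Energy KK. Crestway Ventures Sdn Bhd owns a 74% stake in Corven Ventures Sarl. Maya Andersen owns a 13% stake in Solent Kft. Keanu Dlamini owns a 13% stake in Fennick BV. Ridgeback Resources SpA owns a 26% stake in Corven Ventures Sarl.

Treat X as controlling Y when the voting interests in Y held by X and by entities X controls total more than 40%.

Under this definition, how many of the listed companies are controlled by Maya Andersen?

5

Maya holds 100% of Ridgeback, so Maya controls Ridgeback.
Ridgeback holds 100% of Crestway, so Maya controls Crestway.
Ridgeback holds 43% of Nordquist, so Maya controls Nordquist.
Ridgeback and Crestway together hold 26% + 74% = 100% of Corven, so Maya controls Corven.
Corven holds 100% of Oakfield, so Maya controls Oakfield.
No other company's threshold is met.
Maya controls 5 companies.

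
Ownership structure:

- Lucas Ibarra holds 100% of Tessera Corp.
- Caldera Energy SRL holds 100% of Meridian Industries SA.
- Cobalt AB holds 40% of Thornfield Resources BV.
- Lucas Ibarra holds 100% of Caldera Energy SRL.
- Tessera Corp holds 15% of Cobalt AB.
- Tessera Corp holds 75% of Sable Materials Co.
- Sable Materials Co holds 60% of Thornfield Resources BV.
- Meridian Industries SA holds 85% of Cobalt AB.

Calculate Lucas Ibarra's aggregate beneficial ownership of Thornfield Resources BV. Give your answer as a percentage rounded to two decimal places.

Lucas reaches Thornfield along 3 paths.
Via Tessera → Cobalt: 100% × 15% × 40% = 6%.
Via Caldera → Meridian → Cobalt: 100% × 100% × 85% × 40% = 34%.
Via Tessera → Sable: 100% × 75% × 60% = 45%.
Total: 6% + 34% + 45% = 85%.
Rounded: 85.00%.

85.00%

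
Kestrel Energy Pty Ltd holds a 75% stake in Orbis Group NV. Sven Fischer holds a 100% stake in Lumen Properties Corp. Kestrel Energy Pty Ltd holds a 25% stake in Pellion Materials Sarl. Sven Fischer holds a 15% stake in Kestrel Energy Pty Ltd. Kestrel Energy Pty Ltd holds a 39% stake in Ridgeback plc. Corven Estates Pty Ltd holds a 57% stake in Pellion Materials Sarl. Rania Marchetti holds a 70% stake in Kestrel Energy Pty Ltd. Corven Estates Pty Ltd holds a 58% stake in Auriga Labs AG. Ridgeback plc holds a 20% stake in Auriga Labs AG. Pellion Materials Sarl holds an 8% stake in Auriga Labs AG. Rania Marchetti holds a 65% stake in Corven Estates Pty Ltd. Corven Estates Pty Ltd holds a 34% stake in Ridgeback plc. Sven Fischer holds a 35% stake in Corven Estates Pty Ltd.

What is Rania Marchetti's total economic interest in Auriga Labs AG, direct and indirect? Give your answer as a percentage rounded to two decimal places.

Rania reaches Auriga along 5 paths.
Via Kestrel → Ridgeback: 70% × 39% × 20% = 5.46%.
Via Corven → Ridgeback: 65% × 34% × 20% = 4.42%.
Via Corven: 65% × 58% = 37.7%.
Via Kestrel → Pellion: 70% × 25% × 8% = 1.4%.
Via Corven → Pellion: 65% × 57% × 8% = 2.964%.
Total: 5.46% + 4.42% + 37.7% + 1.4% + 2.964% = 51.944%.
Rounded: 51.94%.

51.94%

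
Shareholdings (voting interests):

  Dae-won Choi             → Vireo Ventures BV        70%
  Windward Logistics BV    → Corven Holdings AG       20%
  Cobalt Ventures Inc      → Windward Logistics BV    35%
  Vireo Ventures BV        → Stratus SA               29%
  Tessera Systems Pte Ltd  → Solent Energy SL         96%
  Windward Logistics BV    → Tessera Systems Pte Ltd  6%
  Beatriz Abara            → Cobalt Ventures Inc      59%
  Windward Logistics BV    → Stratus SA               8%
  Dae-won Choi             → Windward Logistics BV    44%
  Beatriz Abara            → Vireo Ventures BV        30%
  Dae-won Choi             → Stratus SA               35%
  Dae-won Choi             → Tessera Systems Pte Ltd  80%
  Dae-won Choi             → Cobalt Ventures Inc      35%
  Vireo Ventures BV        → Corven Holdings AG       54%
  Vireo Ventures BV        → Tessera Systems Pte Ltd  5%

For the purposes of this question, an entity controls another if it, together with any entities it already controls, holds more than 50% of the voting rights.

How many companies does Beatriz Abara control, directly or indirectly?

Beatriz holds 59% of Cobalt, so Beatriz controls Cobalt.
No other company's threshold is met.
Beatriz controls 1 company.

1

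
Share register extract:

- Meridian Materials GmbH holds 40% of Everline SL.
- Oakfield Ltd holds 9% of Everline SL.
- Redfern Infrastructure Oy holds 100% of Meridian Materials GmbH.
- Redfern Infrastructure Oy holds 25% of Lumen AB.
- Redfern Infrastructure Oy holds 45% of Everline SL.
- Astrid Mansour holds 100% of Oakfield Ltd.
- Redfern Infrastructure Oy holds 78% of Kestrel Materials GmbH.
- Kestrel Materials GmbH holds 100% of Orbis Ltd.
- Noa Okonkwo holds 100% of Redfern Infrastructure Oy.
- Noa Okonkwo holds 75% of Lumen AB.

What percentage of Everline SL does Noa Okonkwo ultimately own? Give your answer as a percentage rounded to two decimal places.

85.00%

Noa reaches Everline along 2 paths.
Via Redfern → Meridian: 100% × 100% × 40% = 40%.
Via Redfern: 100% × 45% = 45%.
Total: 40% + 45% = 85%.
Rounded: 85.00%.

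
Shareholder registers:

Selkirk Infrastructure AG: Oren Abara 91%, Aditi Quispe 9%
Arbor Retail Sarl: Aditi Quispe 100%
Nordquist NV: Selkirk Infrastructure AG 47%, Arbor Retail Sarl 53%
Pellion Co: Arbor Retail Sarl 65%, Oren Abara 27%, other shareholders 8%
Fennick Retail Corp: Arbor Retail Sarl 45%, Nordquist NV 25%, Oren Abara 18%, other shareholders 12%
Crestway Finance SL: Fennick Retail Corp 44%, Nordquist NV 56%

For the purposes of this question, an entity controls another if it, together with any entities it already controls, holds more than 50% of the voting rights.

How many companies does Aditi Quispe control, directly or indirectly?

Aditi holds 100% of Arbor, so Aditi controls Arbor.
Arbor holds 53% of Nordquist, so Aditi controls Nordquist.
Arbor holds 65% of Pellion, so Aditi controls Pellion.
Arbor and Nordquist together hold 45% + 25% = 70% of Fennick, so Aditi controls Fennick.
Fennick and Nordquist together hold 44% + 56% = 100% of Crestway, so Aditi controls Crestway.
No other company's threshold is met.
Aditi controls 5 companies.

5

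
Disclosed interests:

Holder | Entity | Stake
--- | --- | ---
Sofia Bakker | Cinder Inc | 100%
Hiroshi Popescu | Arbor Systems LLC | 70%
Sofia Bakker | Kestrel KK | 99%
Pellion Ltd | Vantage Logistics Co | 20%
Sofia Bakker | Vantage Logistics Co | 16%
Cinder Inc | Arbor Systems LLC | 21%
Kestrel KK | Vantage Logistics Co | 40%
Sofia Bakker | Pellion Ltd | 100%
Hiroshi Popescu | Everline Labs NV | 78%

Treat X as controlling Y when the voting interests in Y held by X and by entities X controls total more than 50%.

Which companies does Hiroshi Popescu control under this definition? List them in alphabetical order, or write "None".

Hiroshi holds 70% of Arbor, so Hiroshi controls Arbor.
Hiroshi holds 78% of Everline, so Hiroshi controls Everline.
No other company's threshold is met.

Arbor Systems LLC, Everline Labs NV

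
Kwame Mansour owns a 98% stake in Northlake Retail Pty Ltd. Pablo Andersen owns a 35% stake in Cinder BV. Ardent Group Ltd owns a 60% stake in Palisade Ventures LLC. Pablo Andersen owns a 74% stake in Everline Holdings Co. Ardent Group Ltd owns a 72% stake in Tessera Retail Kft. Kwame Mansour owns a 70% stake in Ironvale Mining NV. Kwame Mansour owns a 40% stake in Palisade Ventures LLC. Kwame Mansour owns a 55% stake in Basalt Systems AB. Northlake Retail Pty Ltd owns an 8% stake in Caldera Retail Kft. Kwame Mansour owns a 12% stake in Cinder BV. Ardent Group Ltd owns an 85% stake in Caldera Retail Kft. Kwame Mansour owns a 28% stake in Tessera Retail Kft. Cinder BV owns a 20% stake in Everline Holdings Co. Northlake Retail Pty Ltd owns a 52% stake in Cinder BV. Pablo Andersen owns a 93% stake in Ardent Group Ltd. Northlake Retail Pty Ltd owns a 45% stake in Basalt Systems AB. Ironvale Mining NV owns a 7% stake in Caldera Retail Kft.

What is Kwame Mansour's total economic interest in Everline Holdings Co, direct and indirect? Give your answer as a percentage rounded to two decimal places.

12.59%

Kwame reaches Everline along 2 paths.
Via Cinder: 12% × 20% = 2.4%.
Via Northlake → Cinder: 98% × 52% × 20% = 10.192%.
Total: 2.4% + 10.192% = 12.592%.
Rounded: 12.59%.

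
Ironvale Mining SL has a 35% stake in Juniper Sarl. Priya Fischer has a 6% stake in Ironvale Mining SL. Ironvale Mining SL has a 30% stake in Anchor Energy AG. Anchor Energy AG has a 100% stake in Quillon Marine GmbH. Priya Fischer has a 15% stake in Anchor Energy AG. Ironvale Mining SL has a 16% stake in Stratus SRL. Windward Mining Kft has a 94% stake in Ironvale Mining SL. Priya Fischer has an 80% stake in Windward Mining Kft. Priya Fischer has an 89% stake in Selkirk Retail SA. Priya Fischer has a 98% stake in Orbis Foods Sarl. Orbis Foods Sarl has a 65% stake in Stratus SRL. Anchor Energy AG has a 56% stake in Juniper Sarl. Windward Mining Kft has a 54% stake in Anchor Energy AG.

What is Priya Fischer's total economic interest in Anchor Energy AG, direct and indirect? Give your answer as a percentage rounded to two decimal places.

82.56%

Priya reaches Anchor along 4 paths.
Via Windward: 80% × 54% = 43.2%.
Direct stake: 15% = 15%.
Via Ironvale: 6% × 30% = 1.8%.
Via Windward → Ironvale: 80% × 94% × 30% = 22.56%.
Total: 43.2% + 15% + 1.8% + 22.56% = 82.56%.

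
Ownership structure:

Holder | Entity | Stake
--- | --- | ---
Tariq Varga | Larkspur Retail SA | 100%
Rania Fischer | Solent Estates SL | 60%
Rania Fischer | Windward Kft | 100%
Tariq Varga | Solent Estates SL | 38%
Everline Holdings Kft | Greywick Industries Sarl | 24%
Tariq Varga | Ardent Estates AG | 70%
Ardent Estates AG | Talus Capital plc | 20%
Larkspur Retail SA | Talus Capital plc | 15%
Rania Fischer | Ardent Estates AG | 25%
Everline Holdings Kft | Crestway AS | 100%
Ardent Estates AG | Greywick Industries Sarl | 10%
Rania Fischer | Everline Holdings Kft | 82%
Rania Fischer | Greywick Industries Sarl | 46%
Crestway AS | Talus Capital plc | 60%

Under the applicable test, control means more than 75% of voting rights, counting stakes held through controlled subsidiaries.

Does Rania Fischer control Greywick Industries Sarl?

Rania holds 100% of Windward, so Rania controls Windward.
Rania holds 82% of Everline, so Rania controls Everline.
Everline holds 100% of Crestway, so Rania controls Crestway.
In Greywick, Rania's side holds only 24% + 46% = 70%, not > 75%.
So Rania does not control Greywick.

No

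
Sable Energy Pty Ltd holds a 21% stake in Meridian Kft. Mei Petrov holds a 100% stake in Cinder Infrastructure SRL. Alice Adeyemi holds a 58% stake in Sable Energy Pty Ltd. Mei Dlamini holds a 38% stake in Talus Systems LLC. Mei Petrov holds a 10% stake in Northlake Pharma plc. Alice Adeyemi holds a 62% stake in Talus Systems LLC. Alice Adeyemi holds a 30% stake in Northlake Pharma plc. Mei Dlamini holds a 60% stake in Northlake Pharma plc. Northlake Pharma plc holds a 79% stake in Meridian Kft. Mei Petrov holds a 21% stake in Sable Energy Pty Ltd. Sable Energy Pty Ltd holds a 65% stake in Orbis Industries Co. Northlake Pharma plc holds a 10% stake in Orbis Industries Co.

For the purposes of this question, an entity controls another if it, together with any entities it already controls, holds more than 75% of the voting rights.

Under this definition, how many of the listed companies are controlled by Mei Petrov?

1

Mei Petrov holds 100% of Cinder, so Mei Petrov controls Cinder.
No other company's threshold is met.
Mei Petrov controls 1 company.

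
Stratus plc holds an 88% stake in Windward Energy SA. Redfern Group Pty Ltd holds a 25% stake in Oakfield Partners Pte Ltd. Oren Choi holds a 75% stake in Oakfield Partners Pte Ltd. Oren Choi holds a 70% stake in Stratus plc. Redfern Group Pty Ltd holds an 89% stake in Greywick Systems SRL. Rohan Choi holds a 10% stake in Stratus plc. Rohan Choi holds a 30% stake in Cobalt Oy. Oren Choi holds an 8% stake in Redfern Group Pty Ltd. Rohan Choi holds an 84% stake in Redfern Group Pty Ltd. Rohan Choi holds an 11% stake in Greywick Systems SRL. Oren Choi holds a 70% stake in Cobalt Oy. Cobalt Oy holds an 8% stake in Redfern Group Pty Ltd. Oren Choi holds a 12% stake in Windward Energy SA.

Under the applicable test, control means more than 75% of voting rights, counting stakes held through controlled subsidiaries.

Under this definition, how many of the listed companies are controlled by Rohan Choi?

Rohan holds 84% of Redfern, so Rohan controls Redfern.
Redfern and Rohan together hold 89% + 11% = 100% of Greywick, so Rohan controls Greywick.
No other company's threshold is met.
Rohan controls 2 companies.

2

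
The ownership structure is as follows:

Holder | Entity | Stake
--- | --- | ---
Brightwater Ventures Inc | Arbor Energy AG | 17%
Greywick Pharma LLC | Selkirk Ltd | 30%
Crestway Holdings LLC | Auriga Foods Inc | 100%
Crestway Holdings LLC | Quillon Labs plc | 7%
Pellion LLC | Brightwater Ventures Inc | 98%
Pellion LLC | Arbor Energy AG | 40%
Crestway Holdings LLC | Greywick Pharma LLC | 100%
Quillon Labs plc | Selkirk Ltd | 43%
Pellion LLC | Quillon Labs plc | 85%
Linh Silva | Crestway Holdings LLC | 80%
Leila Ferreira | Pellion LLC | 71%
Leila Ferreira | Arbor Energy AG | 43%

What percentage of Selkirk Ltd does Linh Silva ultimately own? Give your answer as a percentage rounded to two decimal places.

Linh reaches Selkirk along 2 paths.
Via Crestway → Greywick: 80% × 100% × 30% = 24%.
Via Crestway → Quillon: 80% × 7% × 43% = 2.408%.
Total: 24% + 2.408% = 26.408%.
Rounded: 26.41%.

26.41%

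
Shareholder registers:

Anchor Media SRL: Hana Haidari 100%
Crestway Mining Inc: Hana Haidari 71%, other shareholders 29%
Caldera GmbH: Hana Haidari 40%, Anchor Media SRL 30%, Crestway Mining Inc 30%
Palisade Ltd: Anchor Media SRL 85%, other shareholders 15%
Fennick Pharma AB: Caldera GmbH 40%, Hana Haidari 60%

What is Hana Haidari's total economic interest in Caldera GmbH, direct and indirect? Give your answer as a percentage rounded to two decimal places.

91.30%

Hana reaches Caldera along 3 paths.
Direct stake: 40% = 40%.
Via Anchor: 100% × 30% = 30%.
Via Crestway: 71% × 30% = 21.3%.
Total: 40% + 30% + 21.3% = 91.3%.
Rounded: 91.30%.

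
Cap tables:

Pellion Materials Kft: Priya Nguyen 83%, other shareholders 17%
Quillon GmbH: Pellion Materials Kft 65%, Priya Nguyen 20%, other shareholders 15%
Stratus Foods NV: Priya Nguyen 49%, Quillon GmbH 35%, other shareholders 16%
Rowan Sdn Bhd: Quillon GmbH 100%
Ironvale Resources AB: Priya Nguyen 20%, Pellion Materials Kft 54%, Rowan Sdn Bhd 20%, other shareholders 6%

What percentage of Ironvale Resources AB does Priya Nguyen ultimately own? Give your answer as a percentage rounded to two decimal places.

79.61%

Priya reaches Ironvale along 4 paths.
Direct stake: 20% = 20%.
Via Pellion: 83% × 54% = 44.82%.
Via Pellion → Quillon → Rowan: 83% × 65% × 100% × 20% = 10.79%.
Via Quillon → Rowan: 20% × 100% × 20% = 4%.
Total: 20% + 44.82% + 10.79% + 4% = 79.61%.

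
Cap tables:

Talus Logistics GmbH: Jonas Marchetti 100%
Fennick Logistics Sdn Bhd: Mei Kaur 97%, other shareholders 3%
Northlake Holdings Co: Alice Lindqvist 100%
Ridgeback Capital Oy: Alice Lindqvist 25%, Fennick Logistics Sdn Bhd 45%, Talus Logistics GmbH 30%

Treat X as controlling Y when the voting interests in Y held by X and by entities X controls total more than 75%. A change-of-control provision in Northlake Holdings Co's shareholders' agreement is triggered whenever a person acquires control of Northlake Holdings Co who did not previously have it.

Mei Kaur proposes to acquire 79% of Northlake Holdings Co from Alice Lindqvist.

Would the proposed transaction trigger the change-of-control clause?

Yes

The purchase adds only to Mei's holdings (Alice's stake shrinks), so Mei is the only person who could newly come to control Northlake.
Mei holds 97% of Fennick, so Mei controls Fennick.
Neither Mei nor any entity Mei controls holds any voting interest in Northlake.
So before the transaction, Mei does not control Northlake.
After the purchase, Mei holds 79% of Northlake directly, and Alice's stake falls to 21%.
Mei holds 79% of Northlake, so Mei controls Northlake.
Mei did not control Northlake before and does after, so the clause is triggered.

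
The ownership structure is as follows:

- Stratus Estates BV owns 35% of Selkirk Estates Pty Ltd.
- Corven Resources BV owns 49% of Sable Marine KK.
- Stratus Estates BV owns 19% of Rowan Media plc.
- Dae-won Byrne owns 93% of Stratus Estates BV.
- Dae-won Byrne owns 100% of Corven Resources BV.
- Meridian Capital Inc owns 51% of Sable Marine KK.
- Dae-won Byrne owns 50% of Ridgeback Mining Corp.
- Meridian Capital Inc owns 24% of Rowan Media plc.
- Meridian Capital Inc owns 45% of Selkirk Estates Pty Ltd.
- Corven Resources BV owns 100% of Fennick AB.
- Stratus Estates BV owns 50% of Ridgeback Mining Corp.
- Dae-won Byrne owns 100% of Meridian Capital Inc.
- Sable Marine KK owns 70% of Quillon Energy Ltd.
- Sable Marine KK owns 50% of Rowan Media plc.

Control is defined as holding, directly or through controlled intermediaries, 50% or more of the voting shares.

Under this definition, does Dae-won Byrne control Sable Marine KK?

Yes

Dae-won holds 100% of Corven, so Dae-won controls Corven.
Dae-won holds 100% of Meridian, so Dae-won controls Meridian.
Meridian and Corven together hold 51% + 49% = 100% of Sable, so Dae-won controls Sable.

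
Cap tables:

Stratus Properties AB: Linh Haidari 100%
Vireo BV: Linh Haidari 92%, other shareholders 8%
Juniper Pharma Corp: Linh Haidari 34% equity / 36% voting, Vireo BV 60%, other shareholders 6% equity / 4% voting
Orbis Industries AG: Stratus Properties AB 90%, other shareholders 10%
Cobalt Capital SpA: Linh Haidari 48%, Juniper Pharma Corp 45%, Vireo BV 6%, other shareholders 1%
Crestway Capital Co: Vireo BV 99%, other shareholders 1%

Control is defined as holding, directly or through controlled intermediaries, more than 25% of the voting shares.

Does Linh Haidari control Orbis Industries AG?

Linh holds 100% of Stratus, so Linh controls Stratus.
Stratus holds 90% of Orbis, so Linh controls Orbis.

Yes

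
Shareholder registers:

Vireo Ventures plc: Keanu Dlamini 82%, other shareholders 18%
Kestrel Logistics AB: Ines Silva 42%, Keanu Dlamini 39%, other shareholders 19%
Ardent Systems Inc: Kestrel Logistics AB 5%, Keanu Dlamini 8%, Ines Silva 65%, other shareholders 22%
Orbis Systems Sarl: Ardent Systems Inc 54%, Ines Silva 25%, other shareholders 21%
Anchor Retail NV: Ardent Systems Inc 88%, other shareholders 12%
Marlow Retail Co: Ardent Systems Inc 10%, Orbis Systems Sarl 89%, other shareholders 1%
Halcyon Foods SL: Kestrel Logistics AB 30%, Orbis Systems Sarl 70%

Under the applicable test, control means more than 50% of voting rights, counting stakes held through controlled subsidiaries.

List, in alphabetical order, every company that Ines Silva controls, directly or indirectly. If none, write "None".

Ines holds 65% of Ardent, so Ines controls Ardent.
Ardent and Ines together hold 54% + 25% = 79% of Orbis, so Ines controls Orbis.
Ardent holds 88% of Anchor, so Ines controls Anchor.
Ardent and Orbis together hold 10% + 89% = 99% of Marlow, so Ines controls Marlow.
Orbis holds 70% of Halcyon, so Ines controls Halcyon.
No other company's threshold is met.

Anchor Retail NV, Ardent Systems Inc, Halcyon Foods SL, Marlow Retail Co, Orbis Systems Sarl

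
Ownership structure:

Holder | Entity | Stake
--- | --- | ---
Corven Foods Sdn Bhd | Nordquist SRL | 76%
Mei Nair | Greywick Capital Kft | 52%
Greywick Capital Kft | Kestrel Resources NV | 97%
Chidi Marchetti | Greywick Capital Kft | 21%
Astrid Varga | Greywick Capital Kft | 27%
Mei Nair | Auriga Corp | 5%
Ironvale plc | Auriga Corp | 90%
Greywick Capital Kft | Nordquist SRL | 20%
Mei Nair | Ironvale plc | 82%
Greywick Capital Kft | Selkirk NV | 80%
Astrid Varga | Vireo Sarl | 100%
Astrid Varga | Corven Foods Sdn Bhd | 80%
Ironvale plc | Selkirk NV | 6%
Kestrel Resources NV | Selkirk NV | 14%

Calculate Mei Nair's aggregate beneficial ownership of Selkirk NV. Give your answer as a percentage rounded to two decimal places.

Mei reaches Selkirk along 3 paths.
Via Greywick: 52% × 80% = 41.6%.
Via Greywick → Kestrel: 52% × 97% × 14% = 7.0616%.
Via Ironvale: 82% × 6% = 4.92%.
Total: 41.6% + 7.0616% + 4.92% = 53.5816%.
Rounded: 53.58%.

53.58%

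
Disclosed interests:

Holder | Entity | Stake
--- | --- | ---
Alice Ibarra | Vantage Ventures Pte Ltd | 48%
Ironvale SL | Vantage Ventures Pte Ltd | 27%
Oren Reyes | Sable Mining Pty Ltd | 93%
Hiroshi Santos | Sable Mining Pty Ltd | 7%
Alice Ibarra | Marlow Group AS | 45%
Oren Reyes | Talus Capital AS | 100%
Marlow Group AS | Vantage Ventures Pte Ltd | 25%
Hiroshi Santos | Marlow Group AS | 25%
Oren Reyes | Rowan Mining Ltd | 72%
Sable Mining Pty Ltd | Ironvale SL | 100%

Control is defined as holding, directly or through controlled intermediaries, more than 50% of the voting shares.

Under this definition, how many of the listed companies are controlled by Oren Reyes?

4

Oren holds 93% of Sable, so Oren controls Sable.
Sable holds 100% of Ironvale, so Oren controls Ironvale.
Oren holds 72% of Rowan, so Oren controls Rowan.
Oren holds 100% of Talus, so Oren controls Talus.
No other company's threshold is met.
Oren controls 4 companies.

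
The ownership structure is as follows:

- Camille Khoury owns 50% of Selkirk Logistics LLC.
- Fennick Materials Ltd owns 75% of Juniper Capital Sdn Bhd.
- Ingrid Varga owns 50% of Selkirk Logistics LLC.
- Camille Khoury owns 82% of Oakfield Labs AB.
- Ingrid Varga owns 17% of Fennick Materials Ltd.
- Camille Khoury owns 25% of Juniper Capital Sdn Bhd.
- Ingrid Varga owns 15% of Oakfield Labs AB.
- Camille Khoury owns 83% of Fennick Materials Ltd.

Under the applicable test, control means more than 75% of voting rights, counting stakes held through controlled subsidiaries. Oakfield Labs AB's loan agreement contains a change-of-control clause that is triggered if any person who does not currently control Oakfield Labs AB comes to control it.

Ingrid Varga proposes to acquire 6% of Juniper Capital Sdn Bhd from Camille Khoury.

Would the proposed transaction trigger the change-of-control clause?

No

The purchase adds only to Ingrid's holdings (Camille's stake shrinks), so Ingrid is the only person who could newly come to control Oakfield.
Ingrid's largest direct stake is 50% in Selkirk, which does not meet the threshold, so Ingrid controls no company.
In Oakfield, Ingrid's side holds only 15%, not > 75%.
So before the transaction, Ingrid does not control Oakfield.
After the purchase, Ingrid holds 6% of Juniper directly, and Camille's stake falls to 19%.
Ingrid's side now holds 6% of Juniper, not > 75%, so Ingrid still does not control Juniper.
After the transaction, Ingrid's side holds 15% of Oakfield, not > 75%, so Ingrid still does not control Oakfield.
No new person acquires control, so the clause is not triggered.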